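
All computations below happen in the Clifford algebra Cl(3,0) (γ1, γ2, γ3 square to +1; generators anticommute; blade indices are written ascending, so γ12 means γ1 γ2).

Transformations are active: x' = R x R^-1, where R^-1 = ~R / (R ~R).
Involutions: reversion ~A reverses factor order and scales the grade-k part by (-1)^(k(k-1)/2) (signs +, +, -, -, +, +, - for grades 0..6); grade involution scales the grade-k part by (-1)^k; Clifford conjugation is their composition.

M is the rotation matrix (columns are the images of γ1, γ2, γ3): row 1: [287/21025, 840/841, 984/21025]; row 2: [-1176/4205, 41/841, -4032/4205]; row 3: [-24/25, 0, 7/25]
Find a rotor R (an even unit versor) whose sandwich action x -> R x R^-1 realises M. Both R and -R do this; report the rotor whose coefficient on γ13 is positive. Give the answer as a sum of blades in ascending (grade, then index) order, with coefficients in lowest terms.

Method: write R = a + b12*γ12 + b13*γ13 + b23*γ23 with a^2 + b12^2 + b13^2 + b23^2 = 1 (so R^-1 = ~R). Expanding the columns R e_j ~R gives tr M = 4a^2 - 1 and, from the antisymmetric part, M21 - M12 = -4a*b12, M13 - M31 = 4a*b13, M32 - M23 = -4a*b23.
Here tr M = 7199/21025, so a^2 = (1 + tr M)/4 = 7056/21025 and a = ±84/145. Taking a = 84/145: M21 - M12 = -5376/4205, M13 - M31 = 21168/21025, M32 - M23 = 4032/4205, giving b12 = 16/29, b13 = 63/145, b23 = -12/29, i.e. R = 84/145 + 16/29*γ12 + 63/145*γ13 - 12/29*γ23.
Its γ13 coefficient is already positive.
Answer: 84/145 + 16/29*γ12 + 63/145*γ13 - 12/29*γ23. Note: both R and -R realise this M (trace 7199/21025); the covering map identifies them, and the γ13-coefficient sign is the tie-breaker.


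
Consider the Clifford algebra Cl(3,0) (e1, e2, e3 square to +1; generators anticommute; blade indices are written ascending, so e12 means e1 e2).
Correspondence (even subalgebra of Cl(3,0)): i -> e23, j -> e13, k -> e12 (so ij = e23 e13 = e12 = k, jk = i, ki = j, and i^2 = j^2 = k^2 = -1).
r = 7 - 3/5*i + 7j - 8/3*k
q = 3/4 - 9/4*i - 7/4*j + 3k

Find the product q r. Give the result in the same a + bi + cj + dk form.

In blades: q = 3/4 + 3*e12 - 7/4*e13 - 9/4*e23, r = 7 - 8/3*e12 + 7*e13 - 3/5*e23.
Distribute q over r term by term (generator squares from the signature, products reordered to ascending indices): (3/4)*r = 21/4 - 2*e12 + 21/4*e13 - 9/20*e23; (3*e12)*r = 8 + 21*e12 - 9/5*e13 - 21*e23; (-7/4*e13)*r = 49/4 - 21/20*e12 - 49/4*e13 + 14/3*e23; (-9/4*e23)*r = -27/20 - 63/4*e12 - 6*e13 - 63/4*e23.
Sum: 483/20 + 11/5*e12 - 74/5*e13 - 488/15*e23; translating back through the correspondence:
Answer: 483/20 - 488/15*i - 74/5*j + 11/5*k


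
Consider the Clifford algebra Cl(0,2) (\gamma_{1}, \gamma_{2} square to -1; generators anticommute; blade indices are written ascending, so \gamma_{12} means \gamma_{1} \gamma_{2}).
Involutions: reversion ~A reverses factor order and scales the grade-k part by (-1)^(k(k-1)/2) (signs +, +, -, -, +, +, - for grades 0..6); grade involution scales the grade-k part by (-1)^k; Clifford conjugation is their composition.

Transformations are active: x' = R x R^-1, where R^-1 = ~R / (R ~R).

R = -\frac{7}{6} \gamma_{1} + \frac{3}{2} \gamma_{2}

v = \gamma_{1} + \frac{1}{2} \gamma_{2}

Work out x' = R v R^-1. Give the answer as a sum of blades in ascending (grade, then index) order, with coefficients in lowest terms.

~R = -\frac{7}{6} \gamma_{1} + \frac{3}{2} \gamma_{2}, and R ~R = -\frac{65}{18}, so R^-1 = ~R / (-\frac{65}{18}).
R v = \frac{5}{12} - \frac{25}{12} \gamma_{12}
Answer: -\frac{19}{26} \gamma_{1} - \frac{11}{13} \gamma_{2}


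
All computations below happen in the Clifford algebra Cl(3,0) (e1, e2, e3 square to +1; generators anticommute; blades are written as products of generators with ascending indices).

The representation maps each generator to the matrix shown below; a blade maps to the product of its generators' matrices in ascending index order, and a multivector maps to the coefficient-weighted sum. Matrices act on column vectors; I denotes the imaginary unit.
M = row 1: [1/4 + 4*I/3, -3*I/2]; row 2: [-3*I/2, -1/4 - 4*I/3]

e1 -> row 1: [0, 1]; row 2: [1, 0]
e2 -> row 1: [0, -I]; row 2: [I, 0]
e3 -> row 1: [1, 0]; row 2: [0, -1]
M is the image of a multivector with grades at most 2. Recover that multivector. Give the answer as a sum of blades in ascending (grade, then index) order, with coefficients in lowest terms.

Method: 1, rho(e1), rho(e2), rho(e3) form a trace-orthogonal basis of the 2x2 complex matrices (tr(X Y) = 2 if X = Y, else 0), so M = m0*1 + m1*rho(e1) + m2*rho(e2) + m3*rho(e3) with m0 = tr(M)/2 = 0, m1 = tr(M rho(e1))/2 = -3*I/2, m2 = tr(M rho(e2))/2 = 0, m3 = tr(M rho(e3))/2 = 1/4 + 4*I/3.
Multiplying table entries, the bivector images are rho(e1 e2) = I*rho(e3), rho(e1 e3) = -I*rho(e2), rho(e2 e3) = I*rho(e1); with real blade coefficients the real parts of m0..m3 are the coefficients of 1, e1, e2, e3 and the imaginary parts give the bivectors (e2 e3: Im m1, e1 e3: -Im m2, e1 e2: Im m3).
Answer: 1/4*e3 + 4/3*e1 e2 - 3/2*e2 e3


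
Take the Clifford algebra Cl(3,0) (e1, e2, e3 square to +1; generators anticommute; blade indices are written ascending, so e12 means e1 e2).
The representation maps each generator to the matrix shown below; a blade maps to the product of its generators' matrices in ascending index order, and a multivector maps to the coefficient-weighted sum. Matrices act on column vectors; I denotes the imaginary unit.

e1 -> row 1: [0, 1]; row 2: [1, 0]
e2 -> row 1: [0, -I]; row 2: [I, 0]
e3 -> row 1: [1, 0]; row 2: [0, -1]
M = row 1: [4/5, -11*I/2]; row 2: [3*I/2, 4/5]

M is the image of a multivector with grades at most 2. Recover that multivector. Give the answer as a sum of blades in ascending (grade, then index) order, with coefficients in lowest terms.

Method: 1, rho(e1), rho(e2), rho(e3) form a trace-orthogonal basis of the 2x2 complex matrices (tr(X Y) = 2 if X = Y, else 0), so M = m0*1 + m1*rho(e1) + m2*rho(e2) + m3*rho(e3) with m0 = tr(M)/2 = 4/5, m1 = tr(M rho(e1))/2 = -2*I, m2 = tr(M rho(e2))/2 = 7/2, m3 = tr(M rho(e3))/2 = 0.
Multiplying table entries, the bivector images are rho(e12) = I*rho(e3), rho(e13) = -I*rho(e2), rho(e23) = I*rho(e1); with real blade coefficients the real parts of m0..m3 are the coefficients of 1, e1, e2, e3 and the imaginary parts give the bivectors (e23: Im m1, e13: -Im m2, e12: Im m3).
Answer: 4/5 + 7/2*e2 - 2*e23


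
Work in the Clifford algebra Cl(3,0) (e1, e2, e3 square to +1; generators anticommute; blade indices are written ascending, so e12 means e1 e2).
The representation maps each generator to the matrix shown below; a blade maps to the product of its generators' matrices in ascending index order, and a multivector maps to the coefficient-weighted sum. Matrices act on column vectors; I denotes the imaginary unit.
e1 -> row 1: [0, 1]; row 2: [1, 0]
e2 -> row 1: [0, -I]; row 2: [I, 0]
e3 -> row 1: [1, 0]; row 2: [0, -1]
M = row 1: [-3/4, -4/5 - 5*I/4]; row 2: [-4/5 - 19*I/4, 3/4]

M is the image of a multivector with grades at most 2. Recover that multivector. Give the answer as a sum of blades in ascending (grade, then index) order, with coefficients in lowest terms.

Method: 1, rho(e1), rho(e2), rho(e3) form a trace-orthogonal basis of the 2x2 complex matrices (tr(X Y) = 2 if X = Y, else 0), so M = m0*1 + m1*rho(e1) + m2*rho(e2) + m3*rho(e3) with m0 = tr(M)/2 = 0, m1 = tr(M rho(e1))/2 = -4/5 - 3*I, m2 = tr(M rho(e2))/2 = -7/4, m3 = tr(M rho(e3))/2 = -3/4.
Multiplying table entries, the bivector images are rho(e12) = I*rho(e3), rho(e13) = -I*rho(e2), rho(e23) = I*rho(e1); with real blade coefficients the real parts of m0..m3 are the coefficients of 1, e1, e2, e3 and the imaginary parts give the bivectors (e23: Im m1, e13: -Im m2, e12: Im m3).
Answer: -4/5*e1 - 7/4*e2 - 3/4*e3 - 3*e23


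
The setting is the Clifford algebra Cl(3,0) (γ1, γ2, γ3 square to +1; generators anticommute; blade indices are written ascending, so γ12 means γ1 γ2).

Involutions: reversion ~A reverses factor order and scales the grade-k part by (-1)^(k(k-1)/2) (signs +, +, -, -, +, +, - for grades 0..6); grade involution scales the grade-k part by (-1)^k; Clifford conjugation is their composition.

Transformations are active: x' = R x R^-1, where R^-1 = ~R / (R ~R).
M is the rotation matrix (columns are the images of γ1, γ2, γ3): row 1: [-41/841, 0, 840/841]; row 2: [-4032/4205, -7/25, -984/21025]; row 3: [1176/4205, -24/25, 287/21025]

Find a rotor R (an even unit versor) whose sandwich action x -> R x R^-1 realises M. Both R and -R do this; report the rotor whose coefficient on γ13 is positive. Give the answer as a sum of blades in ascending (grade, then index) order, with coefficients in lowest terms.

Method: write R = a + b12*γ12 + b13*γ13 + b23*γ23 with a^2 + b12^2 + b13^2 + b23^2 = 1 (so R^-1 = ~R). Expanding the columns R e_j ~R gives tr M = 4a^2 - 1 and, from the antisymmetric part, M21 - M12 = -4a*b12, M13 - M31 = 4a*b13, M32 - M23 = -4a*b23.
Here tr M = -265/841, so a^2 = (1 + tr M)/4 = 144/841 and a = ±12/29. Taking a = 12/29: M21 - M12 = -4032/4205, M13 - M31 = 3024/4205, M32 - M23 = -768/841, giving b12 = 84/145, b13 = 63/145, b23 = 16/29, i.e. R = 12/29 + 84/145*γ12 + 63/145*γ13 + 16/29*γ23.
Its γ13 coefficient is already positive.
Answer: 12/29 + 84/145*γ12 + 63/145*γ13 + 16/29*γ23. Note: both R and -R realise this M (trace -265/841); the covering map identifies them, and the γ13-coefficient sign is the tie-breaker.


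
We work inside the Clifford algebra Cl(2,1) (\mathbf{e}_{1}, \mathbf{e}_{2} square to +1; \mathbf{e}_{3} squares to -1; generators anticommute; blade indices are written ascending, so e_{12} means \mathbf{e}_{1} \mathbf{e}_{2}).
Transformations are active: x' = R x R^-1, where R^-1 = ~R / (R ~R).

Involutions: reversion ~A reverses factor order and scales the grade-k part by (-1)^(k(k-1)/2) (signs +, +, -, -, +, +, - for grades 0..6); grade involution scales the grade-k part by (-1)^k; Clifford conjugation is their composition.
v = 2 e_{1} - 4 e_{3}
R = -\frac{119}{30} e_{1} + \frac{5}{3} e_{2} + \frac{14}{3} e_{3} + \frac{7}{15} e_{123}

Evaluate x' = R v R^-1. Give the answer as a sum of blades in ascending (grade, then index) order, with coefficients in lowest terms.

~R = -\frac{119}{30} e_{1} + \frac{5}{3} e_{2} + \frac{14}{3} e_{3} - \frac{7}{15} e_{123}, and R ~R = -\frac{209}{60}, so R^-1 = ~R / (-\frac{209}{60}).
R v = \frac{161}{15} - \frac{22}{15} e_{12} + \frac{98}{15} e_{13} - \frac{86}{15} e_{23}
Answer: \frac{230}{11} e_{1} - \frac{37688}{3135} e_{2} - \frac{76388}{3135} e_{3}


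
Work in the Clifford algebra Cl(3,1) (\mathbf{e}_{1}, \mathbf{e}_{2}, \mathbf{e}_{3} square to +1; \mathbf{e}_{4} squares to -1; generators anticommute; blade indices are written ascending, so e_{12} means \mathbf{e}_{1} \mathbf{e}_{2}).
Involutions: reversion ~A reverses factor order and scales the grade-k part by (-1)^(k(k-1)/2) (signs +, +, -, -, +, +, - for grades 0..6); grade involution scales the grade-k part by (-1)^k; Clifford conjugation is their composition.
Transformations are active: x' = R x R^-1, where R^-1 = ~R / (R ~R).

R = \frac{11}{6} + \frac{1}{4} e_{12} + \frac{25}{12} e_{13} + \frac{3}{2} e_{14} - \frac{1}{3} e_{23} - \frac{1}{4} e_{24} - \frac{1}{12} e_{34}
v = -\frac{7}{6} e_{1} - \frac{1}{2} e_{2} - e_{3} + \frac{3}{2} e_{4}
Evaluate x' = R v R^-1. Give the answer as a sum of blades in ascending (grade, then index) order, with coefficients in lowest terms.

~R = \frac{11}{6} - \frac{1}{4} e_{12} - \frac{25}{12} e_{13} - \frac{3}{2} e_{14} + \frac{1}{3} e_{23} + \frac{1}{4} e_{24} + \frac{1}{12} e_{34}, and R ~R = \frac{50}{9}, so R^-1 = ~R / (\frac{50}{9}).
R v = -\frac{475}{72} e_{1} + \frac{1}{12} e_{2} + \frac{5}{9} e_{3} + \frac{103}{24} e_{4} + \frac{85}{72} e_{123} + \frac{17}{12} e_{124} + \frac{85}{18} e_{134} - \frac{17}{24} e_{234}
Answer: -\frac{153}{50} e_{1} + \frac{31}{75} e_{2} + \frac{613}{150} e_{3} + \frac{763}{150} e_{4}


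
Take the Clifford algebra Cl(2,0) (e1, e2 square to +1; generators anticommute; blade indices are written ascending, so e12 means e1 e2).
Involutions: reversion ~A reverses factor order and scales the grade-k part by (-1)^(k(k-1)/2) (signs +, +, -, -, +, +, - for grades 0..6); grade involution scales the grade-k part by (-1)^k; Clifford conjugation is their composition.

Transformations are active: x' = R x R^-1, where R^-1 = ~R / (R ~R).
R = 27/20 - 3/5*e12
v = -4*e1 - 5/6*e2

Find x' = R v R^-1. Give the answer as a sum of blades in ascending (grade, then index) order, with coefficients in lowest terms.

~R = 27/20 + 3/5*e12, and R ~R = 873/400, so R^-1 = ~R / (873/400).
R v = -49/10*e1 - 141/40*e2
Answer: -200/97*e1 - 2053/582*e2


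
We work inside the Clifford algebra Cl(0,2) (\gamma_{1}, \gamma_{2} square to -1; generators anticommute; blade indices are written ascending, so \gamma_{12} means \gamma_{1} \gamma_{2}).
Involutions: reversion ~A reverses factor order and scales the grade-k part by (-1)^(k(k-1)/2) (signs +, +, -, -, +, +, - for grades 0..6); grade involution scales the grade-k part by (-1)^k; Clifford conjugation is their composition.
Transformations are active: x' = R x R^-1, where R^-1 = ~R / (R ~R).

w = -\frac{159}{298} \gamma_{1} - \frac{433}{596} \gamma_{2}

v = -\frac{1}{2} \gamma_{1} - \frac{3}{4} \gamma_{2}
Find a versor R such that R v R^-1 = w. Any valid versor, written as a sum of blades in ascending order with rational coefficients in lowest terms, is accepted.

Here q(v) = q(w) = -\frac{13}{16}; the classical choice R = v + w = -\frac{154}{149} \gamma_{1} - \frac{220}{149} \gamma_{2} then realises v -> w under the sandwich.
Answer: -\frac{154}{149} \gamma_{1} - \frac{220}{149} \gamma_{2}


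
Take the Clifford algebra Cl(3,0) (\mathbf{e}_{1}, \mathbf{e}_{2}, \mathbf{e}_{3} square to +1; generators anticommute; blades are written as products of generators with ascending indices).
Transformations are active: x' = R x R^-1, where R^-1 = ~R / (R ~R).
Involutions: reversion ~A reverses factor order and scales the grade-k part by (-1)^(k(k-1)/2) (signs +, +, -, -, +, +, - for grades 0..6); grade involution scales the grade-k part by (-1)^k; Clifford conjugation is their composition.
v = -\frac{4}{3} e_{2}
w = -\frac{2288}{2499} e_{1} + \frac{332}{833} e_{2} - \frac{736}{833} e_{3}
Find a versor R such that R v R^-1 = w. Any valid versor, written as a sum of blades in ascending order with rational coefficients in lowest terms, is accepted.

Sketch: the shared square \frac{16}{9} makes R = v + w = -\frac{2288}{2499} e_{1} - \frac{2336}{2499} e_{2} - \frac{736}{833} e_{3} the natural versor; its sandwich fixes that direction, negates (v - w)/2, and sends v to w.
Answer: -\frac{2288}{2499} e_{1} - \frac{2336}{2499} e_{2} - \frac{736}{833} e_{3}


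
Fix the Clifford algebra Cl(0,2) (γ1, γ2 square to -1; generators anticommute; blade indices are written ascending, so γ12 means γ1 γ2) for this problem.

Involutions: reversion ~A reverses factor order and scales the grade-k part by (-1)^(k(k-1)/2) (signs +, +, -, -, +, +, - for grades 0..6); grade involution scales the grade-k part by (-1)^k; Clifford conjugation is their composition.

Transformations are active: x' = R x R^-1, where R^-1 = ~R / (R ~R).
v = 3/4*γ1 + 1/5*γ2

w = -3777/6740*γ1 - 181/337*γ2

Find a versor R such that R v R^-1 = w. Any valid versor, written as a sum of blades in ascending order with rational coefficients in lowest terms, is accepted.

Key observation: q(v) = q(w) = -241/400 (sandwiches preserve the norm), so R = v + w = 639/3370*γ1 - 568/1685*γ2 works whenever it is invertible — the component of v along it is kept and (v - w)/2 reverses, sending v to w.
Answer: 639/3370*γ1 - 568/1685*γ2


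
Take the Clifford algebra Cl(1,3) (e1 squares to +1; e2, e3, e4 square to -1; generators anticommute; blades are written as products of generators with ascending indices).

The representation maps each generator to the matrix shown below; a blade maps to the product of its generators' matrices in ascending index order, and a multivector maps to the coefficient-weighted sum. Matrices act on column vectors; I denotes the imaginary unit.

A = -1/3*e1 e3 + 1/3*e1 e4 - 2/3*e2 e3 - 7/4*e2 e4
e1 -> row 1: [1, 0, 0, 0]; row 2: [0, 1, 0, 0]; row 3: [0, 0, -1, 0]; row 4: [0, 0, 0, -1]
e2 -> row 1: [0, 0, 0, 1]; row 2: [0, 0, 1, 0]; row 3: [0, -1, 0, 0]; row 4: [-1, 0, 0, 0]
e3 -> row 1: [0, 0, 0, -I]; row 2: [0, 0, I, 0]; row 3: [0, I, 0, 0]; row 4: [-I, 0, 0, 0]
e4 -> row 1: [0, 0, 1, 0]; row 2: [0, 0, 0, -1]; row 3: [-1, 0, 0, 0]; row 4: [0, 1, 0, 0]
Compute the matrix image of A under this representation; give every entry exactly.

Bivector images (products of the table entries): rho(e1 e3) = rho(e1)rho(e3) = row 1: [0, 0, 0, -I]; row 2: [0, 0, I, 0]; row 3: [0, -I, 0, 0]; row 4: [I, 0, 0, 0]; rho(e1 e4) = rho(e1)rho(e4) = row 1: [0, 0, 1, 0]; row 2: [0, 0, 0, -1]; row 3: [1, 0, 0, 0]; row 4: [0, -1, 0, 0]; rho(e2 e3) = rho(e2)rho(e3) = row 1: [-I, 0, 0, 0]; row 2: [0, I, 0, 0]; row 3: [0, 0, -I, 0]; row 4: [0, 0, 0, I]; rho(e2 e4) = rho(e2)rho(e4) = row 1: [0, 1, 0, 0]; row 2: [-1, 0, 0, 0]; row 3: [0, 0, 0, 1]; row 4: [0, 0, -1, 0].
M = (-1/3)*rho(e1 e3) + (1/3)*rho(e1 e4) + (-2/3)*rho(e2 e3) + (-7/4)*rho(e2 e4), summed entrywise:
Answer: row 1: [2*I/3, -7/4, 1/3, I/3]; row 2: [7/4, -2*I/3, -I/3, -1/3]; row 3: [1/3, I/3, 2*I/3, -7/4]; row 4: [-I/3, -1/3, 7/4, -2*I/3]


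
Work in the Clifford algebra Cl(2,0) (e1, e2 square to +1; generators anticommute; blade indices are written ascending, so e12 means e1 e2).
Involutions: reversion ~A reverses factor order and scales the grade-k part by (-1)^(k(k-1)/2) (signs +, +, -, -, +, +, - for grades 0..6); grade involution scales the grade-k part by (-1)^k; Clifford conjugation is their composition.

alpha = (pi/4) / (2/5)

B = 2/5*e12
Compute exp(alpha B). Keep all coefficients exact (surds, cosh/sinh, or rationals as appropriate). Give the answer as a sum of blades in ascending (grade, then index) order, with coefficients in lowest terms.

B^2 = (2/5)^2*(e12)^2 = 4/25*(-1) = -4/25 (a basis 2-blade squares to minus the product of its generators' squares).
B^2 = -4/25 — the negative square puts this in the circular regime; l = 2/5, alpha*l = pi/4, so exp(alpha B) = cos(pi/4) + (sin(pi/4)/(2/5))*B = sqrt(2)/2 + (5*sqrt(2)/4)*B.
Answer: sqrt(2)/2 + sqrt(2)/2*e12


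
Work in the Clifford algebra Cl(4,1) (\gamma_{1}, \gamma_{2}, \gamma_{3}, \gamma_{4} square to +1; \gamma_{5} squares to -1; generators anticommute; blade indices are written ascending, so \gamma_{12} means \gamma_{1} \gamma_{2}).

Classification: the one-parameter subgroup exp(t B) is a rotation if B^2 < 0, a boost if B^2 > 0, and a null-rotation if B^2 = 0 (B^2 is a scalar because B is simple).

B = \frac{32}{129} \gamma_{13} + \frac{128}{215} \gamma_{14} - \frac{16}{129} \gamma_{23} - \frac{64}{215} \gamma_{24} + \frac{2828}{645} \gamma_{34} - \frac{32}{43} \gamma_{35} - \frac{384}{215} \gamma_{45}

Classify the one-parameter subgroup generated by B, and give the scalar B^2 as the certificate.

B^2 term by term: the squares give (\frac{32}{129})^2*(\gamma_{13})^2 + (\frac{128}{215})^2*(\gamma_{14})^2 + (-\frac{16}{129})^2*(\gamma_{23})^2 + (-\frac{64}{215})^2*(\gamma_{24})^2 + (\frac{2828}{645})^2*(\gamma_{34})^2 + (-\frac{32}{43})^2*(\gamma_{35})^2 + (-\frac{384}{215})^2*(\gamma_{45})^2 = \frac{1024}{16641}*(-1) + \frac{16384}{46225}*(-1) + \frac{256}{16641}*(-1) + \frac{4096}{46225}*(-1) + \frac{7997584}{416025}*(-1) + \frac{1024}{1849}*(+1) + \frac{147456}{46225}*(+1) = -16 (each basis 2-blade squares to minus the product of its generators' squares); cross terms between blades sharing an index anticommute and cancel; the commuting (index-disjoint) pairs give grade-4 terms 2*c*c'*(blade product), which cancel blade by blade — \gamma_{1234}: \frac{4096}{27735} - \frac{4096}{27735} = 0; \gamma_{1345}: -\frac{8192}{9245} + \frac{8192}{9245} = 0; \gamma_{2345}: \frac{4096}{9245} - \frac{4096}{9245} = 0 — confirming B is simple. So B^2 = -16.
Answer: rotation, certificate B^2 = -16. No conjugation can change B^2 = -16; the sign gives the class.


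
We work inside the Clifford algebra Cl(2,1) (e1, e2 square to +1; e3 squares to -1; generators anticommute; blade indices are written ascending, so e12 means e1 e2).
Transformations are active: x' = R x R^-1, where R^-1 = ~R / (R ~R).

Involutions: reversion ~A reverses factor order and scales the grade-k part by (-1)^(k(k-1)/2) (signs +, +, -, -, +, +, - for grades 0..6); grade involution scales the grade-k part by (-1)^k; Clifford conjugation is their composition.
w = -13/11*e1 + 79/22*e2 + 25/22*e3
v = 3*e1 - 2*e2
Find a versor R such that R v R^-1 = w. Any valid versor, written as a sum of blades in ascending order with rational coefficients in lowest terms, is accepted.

The midline construction: v and w both square to 13, so reflecting in their sum 20/11*e1 + 35/22*e2 + 25/22*e3 exchanges them.
Answer: 20/11*e1 + 35/22*e2 + 25/22*e3


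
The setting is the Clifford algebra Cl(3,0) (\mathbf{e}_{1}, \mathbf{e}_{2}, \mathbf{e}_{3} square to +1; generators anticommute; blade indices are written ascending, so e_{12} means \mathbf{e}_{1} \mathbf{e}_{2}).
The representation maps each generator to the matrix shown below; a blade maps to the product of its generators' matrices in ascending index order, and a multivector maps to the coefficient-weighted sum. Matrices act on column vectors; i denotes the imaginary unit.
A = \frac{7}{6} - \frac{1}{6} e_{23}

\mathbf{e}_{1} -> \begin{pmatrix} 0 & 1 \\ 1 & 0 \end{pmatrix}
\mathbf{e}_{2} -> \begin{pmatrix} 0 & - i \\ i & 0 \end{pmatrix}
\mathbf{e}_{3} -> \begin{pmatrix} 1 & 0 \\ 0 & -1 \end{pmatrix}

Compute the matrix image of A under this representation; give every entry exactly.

Bivector images (products of the table entries): rho(e_{23}) = rho(\mathbf{e}_{2})rho(\mathbf{e}_{3}) = \begin{pmatrix} 0 & i \\ i & 0 \end{pmatrix}.
M = (\frac{7}{6})*1 + (-\frac{1}{6})*rho(e_{23}), summed entrywise (1 is the identity matrix):
Answer: \begin{pmatrix} \frac{7}{6} & - \frac{i}{6} \\ - \frac{i}{6} & \frac{7}{6} \end{pmatrix}


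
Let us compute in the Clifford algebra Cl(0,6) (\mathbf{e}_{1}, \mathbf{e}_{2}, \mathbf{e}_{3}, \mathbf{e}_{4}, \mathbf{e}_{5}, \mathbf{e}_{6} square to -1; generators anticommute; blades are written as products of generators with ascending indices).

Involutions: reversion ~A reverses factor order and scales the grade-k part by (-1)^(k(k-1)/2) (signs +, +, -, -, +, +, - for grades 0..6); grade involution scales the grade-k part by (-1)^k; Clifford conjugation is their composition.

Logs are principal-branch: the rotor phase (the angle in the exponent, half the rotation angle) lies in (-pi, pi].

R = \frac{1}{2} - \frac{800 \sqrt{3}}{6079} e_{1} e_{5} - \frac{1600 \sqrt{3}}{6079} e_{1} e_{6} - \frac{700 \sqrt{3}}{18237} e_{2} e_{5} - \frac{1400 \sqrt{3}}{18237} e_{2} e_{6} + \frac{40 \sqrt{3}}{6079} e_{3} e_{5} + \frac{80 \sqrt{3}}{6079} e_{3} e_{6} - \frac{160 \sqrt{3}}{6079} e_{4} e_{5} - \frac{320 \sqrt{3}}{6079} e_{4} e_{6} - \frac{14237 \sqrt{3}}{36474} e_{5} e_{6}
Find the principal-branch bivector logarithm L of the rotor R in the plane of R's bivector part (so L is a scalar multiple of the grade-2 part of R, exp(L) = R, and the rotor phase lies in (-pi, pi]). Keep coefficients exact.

The scalar part of R is \frac{1}{2}, and that scalar determines the rotor phase on the principal branch; recovering the unit plane as bivector-part over sine of the phase gives L = phase * plane.
Concretely: cos(phase) = \frac{1}{2} gives phase = ±\frac{\pi}{3}, and since phase/sin(phase) is even the sign is immaterial: L = (phase/sin(phase)) * <R>_2 = (\frac{2 \sqrt{3} \pi}{9}) * <R>_2.
Answer: - \frac{1600 \pi}{18237} e_{1} e_{5} - \frac{3200 \pi}{18237} e_{1} e_{6} - \frac{1400 \pi}{54711} e_{2} e_{5} - \frac{2800 \pi}{54711} e_{2} e_{6} + \frac{80 \pi}{18237} e_{3} e_{5} + \frac{160 \pi}{18237} e_{3} e_{6} - \frac{320 \pi}{18237} e_{4} e_{5} - \frac{640 \pi}{18237} e_{4} e_{6} - \frac{14237 \pi}{54711} e_{5} e_{6}


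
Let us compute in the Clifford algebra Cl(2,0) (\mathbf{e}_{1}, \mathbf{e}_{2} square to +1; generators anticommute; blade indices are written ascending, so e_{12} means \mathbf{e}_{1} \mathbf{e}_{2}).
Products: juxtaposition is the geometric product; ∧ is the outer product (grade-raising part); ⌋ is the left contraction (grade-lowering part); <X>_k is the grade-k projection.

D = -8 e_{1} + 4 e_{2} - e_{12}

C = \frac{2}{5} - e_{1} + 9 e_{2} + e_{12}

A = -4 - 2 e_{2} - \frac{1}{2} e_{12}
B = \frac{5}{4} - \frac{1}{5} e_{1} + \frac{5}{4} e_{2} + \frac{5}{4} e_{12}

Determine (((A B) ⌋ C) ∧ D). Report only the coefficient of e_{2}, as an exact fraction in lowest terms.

step 1: -\frac{55}{8} + \frac{107}{40} e_{1} - \frac{38}{5} e_{2} - \frac{241}{40} e_{12}
step 2: -\frac{339}{5} + \frac{579}{40} e_{1} - \frac{296}{5} e_{2} - \frac{55}{8} e_{12}
step 3: \frac{2712}{5} e_{1} - \frac{1356}{5} e_{2} - \frac{3479}{10} e_{12}
Answer: -\frac{1356}{5}


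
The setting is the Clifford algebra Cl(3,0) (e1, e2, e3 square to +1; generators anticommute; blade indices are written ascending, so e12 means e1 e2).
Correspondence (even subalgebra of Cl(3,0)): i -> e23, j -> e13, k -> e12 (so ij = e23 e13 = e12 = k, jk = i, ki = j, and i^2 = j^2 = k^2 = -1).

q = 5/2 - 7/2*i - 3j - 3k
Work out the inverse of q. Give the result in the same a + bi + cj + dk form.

In blades: q = 5/2 - 3*e12 - 3*e13 - 7/2*e23.
With qbar = 5/2 + 3*e12 + 3*e13 + 7/2*e23 (scalar fixed, mapped units negated), q qbar = 73/2 (the sum of squared coefficients), so q^-1 = qbar / (73/2) = 5/73 + 6/73*e12 + 6/73*e13 + 7/73*e23; translating back:
Answer: 5/73 + 7/73*i + 6/73*j + 6/73*k


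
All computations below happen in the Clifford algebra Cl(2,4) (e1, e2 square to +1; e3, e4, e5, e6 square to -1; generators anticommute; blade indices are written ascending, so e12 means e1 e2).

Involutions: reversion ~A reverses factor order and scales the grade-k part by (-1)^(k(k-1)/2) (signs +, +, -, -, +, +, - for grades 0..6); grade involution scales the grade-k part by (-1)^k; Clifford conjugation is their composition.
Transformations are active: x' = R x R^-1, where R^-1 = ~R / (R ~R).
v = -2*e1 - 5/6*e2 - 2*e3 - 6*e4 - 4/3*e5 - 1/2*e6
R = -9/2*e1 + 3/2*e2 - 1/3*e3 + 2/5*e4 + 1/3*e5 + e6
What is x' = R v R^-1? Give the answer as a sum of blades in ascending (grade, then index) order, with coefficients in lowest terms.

~R = -9/2*e1 + 3/2*e2 - 1/3*e3 + 2/5*e4 + 1/3*e5 + e6, and R ~R = 9503/450, so R^-1 = ~R / (9503/450).
R v = 1877/180 + 27/4*e12 + 25/3*e13 + 139/5*e14 + 20/3*e15 + 17/4*e16 - 59/18*e23 - 26/3*e24 - 31/18*e25 + 1/12*e26 + 14/5*e34 + 10/9*e35 + 13/6*e36 + 22/15*e45 + 29/5*e46 + 7/6*e56
Answer: -46453/19006*e1 + 65990/28509*e2 + 47633/28509*e3 + 60772/9503*e4 + 15799/9503*e5 + 28273/19006*e6


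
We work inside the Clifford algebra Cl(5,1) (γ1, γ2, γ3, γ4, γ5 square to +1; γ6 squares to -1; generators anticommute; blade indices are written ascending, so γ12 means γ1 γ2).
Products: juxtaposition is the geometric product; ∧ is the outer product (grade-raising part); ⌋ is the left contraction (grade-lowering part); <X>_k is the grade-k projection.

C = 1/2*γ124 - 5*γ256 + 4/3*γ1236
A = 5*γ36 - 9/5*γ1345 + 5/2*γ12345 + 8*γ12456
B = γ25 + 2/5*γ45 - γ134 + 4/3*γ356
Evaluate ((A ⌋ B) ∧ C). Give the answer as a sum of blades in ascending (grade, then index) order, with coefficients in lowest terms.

step 1: -20/3*γ5
step 2: 10/3*γ1245 + 80/9*γ12356
Answer: 10/3*γ1245 + 80/9*γ12356


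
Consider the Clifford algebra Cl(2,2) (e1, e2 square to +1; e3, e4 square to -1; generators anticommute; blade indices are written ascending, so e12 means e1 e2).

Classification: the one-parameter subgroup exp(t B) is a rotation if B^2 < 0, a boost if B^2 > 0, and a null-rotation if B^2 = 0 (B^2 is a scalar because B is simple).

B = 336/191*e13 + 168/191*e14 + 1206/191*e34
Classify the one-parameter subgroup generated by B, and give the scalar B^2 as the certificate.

B^2 term by term: the squares give (336/191)^2*(e13)^2 + (168/191)^2*(e14)^2 + (1206/191)^2*(e34)^2 = 112896/36481*(+1) + 28224/36481*(+1) + 1454436/36481*(-1) = -36 (each basis 2-blade squares to minus the product of its generators' squares); cross terms between blades sharing an index anticommute and cancel. So B^2 = -36.
Answer: rotation, certificate B^2 = -36. Why this suffices: the scalar -36 survives any versor conjugation, so its sign alone determines the class however B is presented.


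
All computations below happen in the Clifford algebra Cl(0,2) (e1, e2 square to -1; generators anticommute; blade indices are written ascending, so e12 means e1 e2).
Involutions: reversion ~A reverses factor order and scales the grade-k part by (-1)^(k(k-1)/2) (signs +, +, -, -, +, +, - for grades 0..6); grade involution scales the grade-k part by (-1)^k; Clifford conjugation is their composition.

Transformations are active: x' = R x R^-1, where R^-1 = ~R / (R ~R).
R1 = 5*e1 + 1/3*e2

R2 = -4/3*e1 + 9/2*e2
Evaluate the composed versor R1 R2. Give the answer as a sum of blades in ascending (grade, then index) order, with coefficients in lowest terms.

Distribute over the terms of R1 (each basis-blade product reordered to ascending indices, repeated generators contracted through their squares):
(5*e1) R2 = 20/3 + 45/2*e12
(1/3*e2) R2 = -3/2 + 4/9*e12
Summing the partial products and collecting blades:
Answer: 31/6 + 413/18*e12


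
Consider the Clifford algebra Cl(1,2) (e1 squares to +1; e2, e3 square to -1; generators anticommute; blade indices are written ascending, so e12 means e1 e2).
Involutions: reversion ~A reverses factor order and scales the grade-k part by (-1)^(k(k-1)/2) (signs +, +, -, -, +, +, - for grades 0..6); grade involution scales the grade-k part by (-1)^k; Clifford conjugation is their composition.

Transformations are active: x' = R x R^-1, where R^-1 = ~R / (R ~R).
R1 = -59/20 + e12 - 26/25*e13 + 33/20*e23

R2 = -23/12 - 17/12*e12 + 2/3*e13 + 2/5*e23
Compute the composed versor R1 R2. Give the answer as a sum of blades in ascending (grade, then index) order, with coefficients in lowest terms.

Distribute over the terms of R1 (each basis-blade product reordered to ascending indices, repeated generators contracted through their squares):
(-59/20) R2 = 1357/240 + 1003/240*e12 - 59/30*e13 - 59/50*e23
(e12) R2 = -17/12 - 23/12*e12 - 2/5*e13 - 2/3*e23
(-26/25*e13) R2 = -52/75 - 52/125*e12 + 299/150*e13 + 221/150*e23
(33/20*e23) R2 = -33/50 - 11/10*e12 - 187/80*e13 - 253/80*e23
Summing the partial products and collecting blades:
Answer: 3461/1200 + 1493/2000*e12 - 3253/1200*e13 - 4243/1200*e23


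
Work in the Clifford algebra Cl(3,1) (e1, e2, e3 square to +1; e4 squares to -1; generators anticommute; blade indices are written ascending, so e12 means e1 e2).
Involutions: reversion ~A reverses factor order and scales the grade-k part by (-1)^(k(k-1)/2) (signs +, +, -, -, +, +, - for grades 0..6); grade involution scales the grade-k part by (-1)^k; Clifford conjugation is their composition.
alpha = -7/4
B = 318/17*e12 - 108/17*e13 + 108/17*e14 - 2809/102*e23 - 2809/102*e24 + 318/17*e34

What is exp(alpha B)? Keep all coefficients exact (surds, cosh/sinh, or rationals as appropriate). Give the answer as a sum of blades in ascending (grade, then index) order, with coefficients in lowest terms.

B^2 term by term: the squares give (318/17)^2*(e12)^2 + (-108/17)^2*(e13)^2 + (108/17)^2*(e14)^2 + (-2809/102)^2*(e23)^2 + (-2809/102)^2*(e24)^2 + (318/17)^2*(e34)^2 = 101124/289*(-1) + 11664/289*(-1) + 11664/289*(+1) + 7890481/10404*(-1) + 7890481/10404*(+1) + 101124/289*(+1) = 0 (each basis 2-blade squares to minus the product of its generators' squares); cross terms between blades sharing an index anticommute and cancel; the commuting (index-disjoint) pairs give grade-4 terms 2*c*c'*(blade product), which cancel blade by blade — e1234: 202248/289 - 101124/289 - 101124/289 = 0 — confirming B is simple. So B^2 = 0.
B^2 = 0, and the exponential is exactly linear here: exp(alpha B) = 1 + alpha B (parabolic case).
Answer: 1 - 1113/34*e12 + 189/17*e13 - 189/17*e14 + 19663/408*e23 + 19663/408*e24 - 1113/34*e34


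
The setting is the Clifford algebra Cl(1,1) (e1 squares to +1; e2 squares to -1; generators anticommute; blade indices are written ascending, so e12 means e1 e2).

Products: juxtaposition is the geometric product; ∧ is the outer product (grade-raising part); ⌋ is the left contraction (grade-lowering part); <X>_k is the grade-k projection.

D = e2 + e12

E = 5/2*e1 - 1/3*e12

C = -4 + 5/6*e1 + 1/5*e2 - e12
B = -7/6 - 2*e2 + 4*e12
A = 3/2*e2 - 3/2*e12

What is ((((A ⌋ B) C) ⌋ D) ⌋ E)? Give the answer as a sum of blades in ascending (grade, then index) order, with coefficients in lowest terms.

step 1: -3 + 6*e1
step 2: 17 - 53/2*e1 - 33/5*e2 + 21/5*e12
step 3: 54/5 - 33/5*e1 - 19/2*e2 + 17*e12
step 4: -133/6 + 181/6*e1 + 11/5*e2 - 18/5*e12
Answer: -133/6 + 181/6*e1 + 11/5*e2 - 18/5*e12


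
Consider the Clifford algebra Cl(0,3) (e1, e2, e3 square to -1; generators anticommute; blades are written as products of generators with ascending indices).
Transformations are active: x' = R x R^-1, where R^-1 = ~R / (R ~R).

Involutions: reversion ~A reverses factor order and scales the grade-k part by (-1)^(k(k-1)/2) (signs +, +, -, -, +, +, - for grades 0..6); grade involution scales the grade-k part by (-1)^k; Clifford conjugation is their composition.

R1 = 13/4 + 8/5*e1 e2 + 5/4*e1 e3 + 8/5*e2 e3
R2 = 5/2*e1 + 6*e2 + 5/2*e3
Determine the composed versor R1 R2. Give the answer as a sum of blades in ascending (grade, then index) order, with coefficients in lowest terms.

Distribute over the terms of R2 (each basis-blade product reordered to ascending indices, repeated generators contracted through their squares):
R1 (5/2*e1) = 65/8*e1 + 4*e2 + 25/8*e3 + 4*e1 e2 e3
R1 (6*e2) = -48/5*e1 + 39/2*e2 + 48/5*e3 - 15/2*e1 e2 e3
R1 (5/2*e3) = -25/8*e1 - 4*e2 + 65/8*e3 + 4*e1 e2 e3
Summing the partial products and collecting blades:
Answer: -23/5*e1 + 39/2*e2 + 417/20*e3 + 1/2*e1 e2 e3


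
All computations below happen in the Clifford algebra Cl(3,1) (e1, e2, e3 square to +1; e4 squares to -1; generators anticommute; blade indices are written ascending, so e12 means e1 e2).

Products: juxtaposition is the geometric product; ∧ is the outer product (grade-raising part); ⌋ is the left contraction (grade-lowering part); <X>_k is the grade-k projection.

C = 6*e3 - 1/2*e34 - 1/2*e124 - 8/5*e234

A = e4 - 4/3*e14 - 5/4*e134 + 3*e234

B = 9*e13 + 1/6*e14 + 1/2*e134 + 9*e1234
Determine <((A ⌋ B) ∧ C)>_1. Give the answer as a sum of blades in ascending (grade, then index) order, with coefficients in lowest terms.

step 1: -61/72 - 161/6*e1 - 45/4*e2 + 2/3*e3 - 1/2*e13 - 12*e23 + 9*e123
step 2: -61/12*e3 - 161*e13 - 135/2*e23 + 61/144*e34 + 61/144*e124 + 161/12*e134 + 2513/360*e234 + 213/5*e1234
step 3: -61/12*e3
Answer: -61/12*e3


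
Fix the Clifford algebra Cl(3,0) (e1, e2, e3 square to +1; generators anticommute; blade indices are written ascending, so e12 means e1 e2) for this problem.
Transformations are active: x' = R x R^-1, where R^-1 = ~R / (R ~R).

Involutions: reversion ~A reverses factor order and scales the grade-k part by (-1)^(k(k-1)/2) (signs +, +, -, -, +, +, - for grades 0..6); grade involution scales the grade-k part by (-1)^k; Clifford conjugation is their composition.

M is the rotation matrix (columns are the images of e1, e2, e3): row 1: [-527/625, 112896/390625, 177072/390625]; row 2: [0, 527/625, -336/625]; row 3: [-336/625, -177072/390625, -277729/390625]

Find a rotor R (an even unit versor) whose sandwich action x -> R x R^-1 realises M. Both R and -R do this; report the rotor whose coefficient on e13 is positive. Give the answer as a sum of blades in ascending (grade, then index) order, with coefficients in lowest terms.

Method: write R = a + b12*e12 + b13*e13 + b23*e23 with a^2 + b12^2 + b13^2 + b23^2 = 1 (so R^-1 = ~R). Expanding the columns R e_j ~R gives tr M = 4a^2 - 1 and, from the antisymmetric part, M21 - M12 = -4a*b12, M13 - M31 = 4a*b13, M32 - M23 = -4a*b23.
Here tr M = -277729/390625, so a^2 = (1 + tr M)/4 = 28224/390625 and a = ±168/625. Taking a = 168/625: M21 - M12 = -112896/390625, M13 - M31 = 387072/390625, M32 - M23 = 32928/390625, giving b12 = 168/625, b13 = 576/625, b23 = -49/625, i.e. R = 168/625 + 168/625*e12 + 576/625*e13 - 49/625*e23.
Its e13 coefficient is already positive.
Answer: 168/625 + 168/625*e12 + 576/625*e13 - 49/625*e23. Why the constraint matters: R and -R act identically through the sandwich — M has trace -277729/390625 either way — so only the sign condition on e13 picks one of the two preimages.


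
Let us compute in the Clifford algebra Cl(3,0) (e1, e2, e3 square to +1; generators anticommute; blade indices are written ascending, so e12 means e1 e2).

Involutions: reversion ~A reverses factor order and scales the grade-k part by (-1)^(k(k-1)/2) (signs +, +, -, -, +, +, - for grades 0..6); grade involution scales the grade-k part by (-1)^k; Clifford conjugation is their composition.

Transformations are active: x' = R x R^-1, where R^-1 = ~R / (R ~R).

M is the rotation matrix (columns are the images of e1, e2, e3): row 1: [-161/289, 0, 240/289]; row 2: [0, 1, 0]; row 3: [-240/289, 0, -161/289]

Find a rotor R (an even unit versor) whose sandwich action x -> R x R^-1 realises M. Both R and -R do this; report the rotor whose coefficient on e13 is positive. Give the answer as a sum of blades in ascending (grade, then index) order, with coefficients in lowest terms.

Method: write R = a + b12*e12 + b13*e13 + b23*e23 with a^2 + b12^2 + b13^2 + b23^2 = 1 (so R^-1 = ~R). Expanding the columns R e_j ~R gives tr M = 4a^2 - 1 and, from the antisymmetric part, M21 - M12 = -4a*b12, M13 - M31 = 4a*b13, M32 - M23 = -4a*b23.
Here tr M = -33/289, so a^2 = (1 + tr M)/4 = 64/289 and a = ±8/17. Taking a = 8/17: M21 - M12 = 0, M13 - M31 = 480/289, M32 - M23 = 0, giving b12 = 0, b13 = 15/17, b23 = 0, i.e. R = 8/17 + 15/17*e13.
Its e13 coefficient is already positive.
Answer: 8/17 + 15/17*e13. Uniqueness: Spin(3) -> SO(3) maps R and -R to the same rotation of trace -33/289; fixing the sign of the e13 coefficient removes the ambiguity.


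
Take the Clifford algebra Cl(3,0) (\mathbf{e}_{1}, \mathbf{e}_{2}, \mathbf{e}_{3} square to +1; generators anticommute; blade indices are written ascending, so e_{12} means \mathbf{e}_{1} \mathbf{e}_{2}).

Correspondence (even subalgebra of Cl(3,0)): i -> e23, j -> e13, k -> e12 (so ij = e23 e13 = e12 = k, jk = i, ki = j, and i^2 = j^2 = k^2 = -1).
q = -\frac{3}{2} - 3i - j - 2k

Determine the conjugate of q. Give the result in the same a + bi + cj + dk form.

In blades: q = -\frac{3}{2} - 2 e_{12} - e_{13} - 3 e_{23}.
Quaternion conjugation is reversion on the even subalgebra: the scalar is fixed and every grade-2 blade flips sign, giving -\frac{3}{2} + 2 e_{12} + e_{13} + 3 e_{23}; translating back:
Answer: -\frac{3}{2} + 3i + j + 2k


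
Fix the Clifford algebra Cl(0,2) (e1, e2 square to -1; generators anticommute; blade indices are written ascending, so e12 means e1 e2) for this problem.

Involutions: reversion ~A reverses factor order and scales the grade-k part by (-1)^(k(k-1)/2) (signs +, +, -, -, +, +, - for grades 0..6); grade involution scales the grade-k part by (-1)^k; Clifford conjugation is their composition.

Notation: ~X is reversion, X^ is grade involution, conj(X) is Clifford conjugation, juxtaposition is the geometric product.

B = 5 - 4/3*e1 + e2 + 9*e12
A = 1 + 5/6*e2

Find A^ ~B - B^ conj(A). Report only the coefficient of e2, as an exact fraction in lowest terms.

first term: 35/6 + 37/6*e1 - 19/6*e2 - 91/9*e12
second term: 25/6 + 53/6*e1 - 31/6*e2 + 71/9*e12
Answer: 2


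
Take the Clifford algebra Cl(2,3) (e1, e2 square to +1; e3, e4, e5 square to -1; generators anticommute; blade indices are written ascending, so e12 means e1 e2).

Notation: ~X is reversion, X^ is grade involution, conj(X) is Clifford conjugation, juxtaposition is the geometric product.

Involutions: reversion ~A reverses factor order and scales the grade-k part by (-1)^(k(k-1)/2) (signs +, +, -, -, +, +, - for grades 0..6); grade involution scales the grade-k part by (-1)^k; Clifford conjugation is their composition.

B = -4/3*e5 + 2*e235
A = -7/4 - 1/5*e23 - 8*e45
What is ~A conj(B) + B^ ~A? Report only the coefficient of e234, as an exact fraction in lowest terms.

first term: -32/3*e4 - 29/15*e5 - 16*e234 - 97/30*e235
second term: 32/3*e4 - 41/15*e5 - 16*e234 + 113/30*e235
Answer: -32
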